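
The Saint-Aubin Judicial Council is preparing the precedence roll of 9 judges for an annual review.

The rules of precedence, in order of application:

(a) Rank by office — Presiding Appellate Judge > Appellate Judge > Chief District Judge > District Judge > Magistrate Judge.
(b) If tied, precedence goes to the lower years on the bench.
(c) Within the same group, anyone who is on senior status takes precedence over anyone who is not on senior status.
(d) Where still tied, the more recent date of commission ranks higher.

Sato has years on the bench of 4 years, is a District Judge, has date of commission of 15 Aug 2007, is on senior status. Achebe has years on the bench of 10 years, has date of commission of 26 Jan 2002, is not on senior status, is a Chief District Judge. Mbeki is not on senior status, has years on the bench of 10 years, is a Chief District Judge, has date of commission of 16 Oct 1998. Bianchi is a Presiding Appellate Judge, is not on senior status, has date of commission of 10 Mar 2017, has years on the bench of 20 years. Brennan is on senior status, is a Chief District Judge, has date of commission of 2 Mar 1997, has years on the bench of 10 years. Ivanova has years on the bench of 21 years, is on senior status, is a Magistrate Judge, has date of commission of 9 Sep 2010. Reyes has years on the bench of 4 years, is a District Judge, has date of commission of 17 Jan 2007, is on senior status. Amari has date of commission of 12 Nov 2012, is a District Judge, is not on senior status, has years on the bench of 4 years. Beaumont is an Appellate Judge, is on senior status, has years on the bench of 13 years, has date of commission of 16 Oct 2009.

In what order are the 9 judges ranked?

By office: Bianchi (Presiding Appellate Judge); then Beaumont (Appellate Judge); then Brennan, Achebe and Mbeki (Chief District Judge); then Sato, Reyes and Amari (District Judge); then Ivanova (Magistrate Judge).
Brennan, Achebe and Mbeki all have years on the bench 10 years, so the next rule applies.
Among Brennan, Achebe and Mbeki, on senior status before not on senior status: Brennan (on senior status) before Achebe and Mbeki (not on senior status).
Among Achebe and Mbeki, by date of commission (later first): Achebe (26 Jan 2002) before Mbeki (16 Oct 1998).
Sato, Reyes and Amari all have years on the bench 4 years, so the next rule applies.
Among Sato, Reyes and Amari, on senior status before not on senior status: Sato and Reyes (on senior status) before Amari (not on senior status).
Among Sato and Reyes, by date of commission (later first): Sato (15 Aug 2007) before Reyes (17 Jan 2007).
Full order: Bianchi, Beaumont, Brennan, Achebe, Mbeki, Sato, Reyes, Amari, Ivanova.

Bianchi, Beaumont, Brennan, Achebe, Mbeki, Sato, Reyes, Amari, Ivanova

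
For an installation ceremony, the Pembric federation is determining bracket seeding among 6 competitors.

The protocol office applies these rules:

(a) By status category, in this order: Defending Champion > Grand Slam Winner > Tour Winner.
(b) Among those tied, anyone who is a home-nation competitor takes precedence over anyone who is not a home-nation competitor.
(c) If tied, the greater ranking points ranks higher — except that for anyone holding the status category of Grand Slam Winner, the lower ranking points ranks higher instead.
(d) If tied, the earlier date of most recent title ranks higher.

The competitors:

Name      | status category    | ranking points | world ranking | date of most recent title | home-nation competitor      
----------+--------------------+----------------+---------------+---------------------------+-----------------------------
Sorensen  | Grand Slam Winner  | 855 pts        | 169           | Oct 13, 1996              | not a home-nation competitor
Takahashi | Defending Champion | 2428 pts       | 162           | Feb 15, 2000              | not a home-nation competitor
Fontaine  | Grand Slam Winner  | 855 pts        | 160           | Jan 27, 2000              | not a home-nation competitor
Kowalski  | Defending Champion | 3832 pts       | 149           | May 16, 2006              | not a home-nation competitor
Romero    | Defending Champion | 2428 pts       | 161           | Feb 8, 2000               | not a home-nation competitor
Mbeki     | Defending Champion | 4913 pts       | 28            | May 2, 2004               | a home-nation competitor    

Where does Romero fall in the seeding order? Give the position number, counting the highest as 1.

By status category: Mbeki, Kowalski, Romero and Takahashi (Defending Champion); then Sorensen and Fontaine (Grand Slam Winner).
Among Mbeki, Kowalski, Romero and Takahashi, a home-nation competitor before not a home-nation competitor: Mbeki (a home-nation competitor) before Kowalski, Romero and Takahashi (not a home-nation competitor).
Among Kowalski, Romero and Takahashi, by ranking points (higher first): Kowalski (3832 pts) before Romero and Takahashi (2428 pts).
Among Romero and Takahashi, by date of most recent title (earlier first): Romero (Feb 8, 2000) before Takahashi (Feb 15, 2000).
Sorensen and Fontaine are each not a home-nation competitor, so the next rule applies.
Sorensen and Fontaine both have ranking points 855 pts, so the next rule applies.
Among Sorensen and Fontaine, by date of most recent title (earlier first): Sorensen (Oct 13, 1996) before Fontaine (Jan 27, 2000).
Order: Mbeki, Kowalski, Romero, Takahashi, Sorensen, Fontaine. So position 3.

3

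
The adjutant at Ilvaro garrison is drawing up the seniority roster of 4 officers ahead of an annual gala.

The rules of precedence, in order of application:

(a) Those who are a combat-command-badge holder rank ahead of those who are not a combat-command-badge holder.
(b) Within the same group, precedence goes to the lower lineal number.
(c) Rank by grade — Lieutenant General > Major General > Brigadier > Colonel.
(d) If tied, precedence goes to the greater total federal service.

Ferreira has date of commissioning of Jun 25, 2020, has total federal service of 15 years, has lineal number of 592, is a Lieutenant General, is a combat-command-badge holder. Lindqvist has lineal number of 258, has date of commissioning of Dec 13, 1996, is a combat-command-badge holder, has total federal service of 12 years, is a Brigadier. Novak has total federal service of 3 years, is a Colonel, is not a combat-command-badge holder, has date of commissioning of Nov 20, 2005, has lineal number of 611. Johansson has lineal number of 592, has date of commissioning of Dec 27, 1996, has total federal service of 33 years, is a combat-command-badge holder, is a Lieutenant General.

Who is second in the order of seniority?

By the first rule: Lindqvist, Johansson and Ferreira (each a combat-command-badge holder); then Novak (not a combat-command-badge holder).
Among Lindqvist, Johansson and Ferreira, by lineal number (lower first): Lindqvist (258) before Johansson and Ferreira (592).
Johansson and Ferreira are each Lieutenant General, so the next rule applies.
Among Johansson and Ferreira, by total federal service (higher first): Johansson (33 years) before Ferreira (15 years).
Order: Lindqvist, Johansson, Ferreira, Novak.

Johansson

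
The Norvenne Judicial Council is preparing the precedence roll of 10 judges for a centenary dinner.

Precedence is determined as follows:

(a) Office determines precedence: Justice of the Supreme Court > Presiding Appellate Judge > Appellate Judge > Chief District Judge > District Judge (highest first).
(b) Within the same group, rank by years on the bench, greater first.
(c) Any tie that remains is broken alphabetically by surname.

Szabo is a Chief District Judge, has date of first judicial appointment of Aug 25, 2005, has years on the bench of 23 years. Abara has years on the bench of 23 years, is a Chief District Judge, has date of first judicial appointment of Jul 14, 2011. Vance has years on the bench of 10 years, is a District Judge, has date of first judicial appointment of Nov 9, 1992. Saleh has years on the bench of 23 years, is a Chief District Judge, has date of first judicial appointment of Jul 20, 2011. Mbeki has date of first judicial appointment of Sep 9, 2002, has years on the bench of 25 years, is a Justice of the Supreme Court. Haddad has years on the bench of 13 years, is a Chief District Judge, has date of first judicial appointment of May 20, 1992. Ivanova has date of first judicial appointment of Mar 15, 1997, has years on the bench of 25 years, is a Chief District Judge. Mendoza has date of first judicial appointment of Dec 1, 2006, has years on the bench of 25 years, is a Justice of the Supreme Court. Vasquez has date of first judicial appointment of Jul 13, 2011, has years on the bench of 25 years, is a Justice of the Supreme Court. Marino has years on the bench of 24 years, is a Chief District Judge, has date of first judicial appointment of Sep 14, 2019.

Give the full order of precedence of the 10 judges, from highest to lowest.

Mbeki, Mendoza, Vasquez, Ivanova, Marino, Abara, Saleh, Szabo, Haddad, Vance

By office: Mbeki, Mendoza and Vasquez (Justice of the Supreme Court); then Ivanova, Marino, Abara, Saleh, Szabo and Haddad (Chief District Judge); then Vance (District Judge).
Mbeki, Mendoza and Vasquez all have years on the bench 25 years, so the next rule applies.
Among Mbeki, Mendoza and Vasquez, alphabetically by surname: Mbeki before Mendoza before Vasquez.
Among Ivanova, Marino, Abara, Saleh, Szabo and Haddad, by years on the bench (higher first): Ivanova (25 years) before Marino (24 years) before Abara, Saleh and Szabo (23 years) before Haddad (13 years).
Among Abara, Saleh and Szabo, alphabetically by surname: Abara before Saleh before Szabo.
Full order: Mbeki, Mendoza, Vasquez, Ivanova, Marino, Abara, Saleh, Szabo, Haddad, Vance.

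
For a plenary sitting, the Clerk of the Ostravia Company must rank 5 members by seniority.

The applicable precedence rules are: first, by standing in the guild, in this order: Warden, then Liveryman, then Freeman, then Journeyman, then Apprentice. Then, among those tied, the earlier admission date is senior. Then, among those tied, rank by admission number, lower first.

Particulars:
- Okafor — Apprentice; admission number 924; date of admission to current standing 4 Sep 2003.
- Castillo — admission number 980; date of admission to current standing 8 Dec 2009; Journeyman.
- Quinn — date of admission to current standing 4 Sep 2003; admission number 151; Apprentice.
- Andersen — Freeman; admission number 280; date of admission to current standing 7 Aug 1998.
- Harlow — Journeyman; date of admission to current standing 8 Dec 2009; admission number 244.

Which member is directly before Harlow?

Andersen

By standing in the guild: Andersen (Freeman); then Harlow and Castillo (Journeyman); then Quinn and Okafor (Apprentice).
Harlow and Castillo both have date of admission to current standing 8 Dec 2009, so the next rule applies.
Among Harlow and Castillo, by admission number (lower first): Harlow (244) before Castillo (980).
Quinn and Okafor both have date of admission to current standing 4 Sep 2003, so the next rule applies.
Among Quinn and Okafor, by admission number (lower first): Quinn (151) before Okafor (924).
Order: Andersen, Harlow, Castillo, Quinn, Okafor.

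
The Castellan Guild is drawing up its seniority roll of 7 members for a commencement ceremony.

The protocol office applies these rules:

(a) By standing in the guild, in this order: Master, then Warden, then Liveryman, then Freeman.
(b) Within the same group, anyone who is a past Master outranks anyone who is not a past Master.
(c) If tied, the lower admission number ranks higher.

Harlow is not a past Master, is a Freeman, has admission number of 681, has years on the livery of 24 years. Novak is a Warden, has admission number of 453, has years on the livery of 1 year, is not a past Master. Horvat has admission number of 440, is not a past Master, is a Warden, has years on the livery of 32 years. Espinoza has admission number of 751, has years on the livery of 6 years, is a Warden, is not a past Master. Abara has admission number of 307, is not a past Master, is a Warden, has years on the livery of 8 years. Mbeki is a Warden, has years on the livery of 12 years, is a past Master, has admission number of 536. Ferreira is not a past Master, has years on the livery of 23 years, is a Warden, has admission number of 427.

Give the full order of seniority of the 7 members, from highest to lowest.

By standing in the guild: Mbeki, Abara, Ferreira, Horvat, Novak and Espinoza (Warden); then Harlow (Freeman).
Among Mbeki, Abara, Ferreira, Horvat, Novak and Espinoza, a past Master before not a past Master: Mbeki (a past Master) before Abara, Ferreira, Horvat, Novak and Espinoza (not a past Master).
Among Abara, Ferreira, Horvat, Novak and Espinoza, by admission number (lower first): Abara (307) before Ferreira (427) before Horvat (440) before Novak (453) before Espinoza (751).
Full order: Mbeki, Abara, Ferreira, Horvat, Novak, Espinoza, Harlow.

Mbeki, Abara, Ferreira, Horvat, Novak, Espinoza, Harlow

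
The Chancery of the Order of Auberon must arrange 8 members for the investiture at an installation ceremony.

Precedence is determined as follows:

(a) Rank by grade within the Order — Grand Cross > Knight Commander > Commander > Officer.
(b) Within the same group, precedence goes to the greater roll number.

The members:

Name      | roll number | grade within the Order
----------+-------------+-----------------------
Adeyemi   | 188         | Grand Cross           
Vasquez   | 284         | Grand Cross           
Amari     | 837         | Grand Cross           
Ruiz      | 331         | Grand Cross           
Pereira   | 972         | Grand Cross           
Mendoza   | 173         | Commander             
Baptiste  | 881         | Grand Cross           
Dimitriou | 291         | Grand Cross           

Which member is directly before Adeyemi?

By grade within the Order: Pereira, Baptiste, Amari, Ruiz, Dimitriou, Vasquez and Adeyemi (Grand Cross); then Mendoza (Commander).
Among Pereira, Baptiste, Amari, Ruiz, Dimitriou, Vasquez and Adeyemi, by roll number (higher first): Pereira (972) before Baptiste (881) before Amari (837) before Ruiz (331) before Dimitriou (291) before Vasquez (284) before Adeyemi (188).
Order: Pereira, Baptiste, Amari, Ruiz, Dimitriou, Vasquez, Adeyemi, Mendoza.

Vasquez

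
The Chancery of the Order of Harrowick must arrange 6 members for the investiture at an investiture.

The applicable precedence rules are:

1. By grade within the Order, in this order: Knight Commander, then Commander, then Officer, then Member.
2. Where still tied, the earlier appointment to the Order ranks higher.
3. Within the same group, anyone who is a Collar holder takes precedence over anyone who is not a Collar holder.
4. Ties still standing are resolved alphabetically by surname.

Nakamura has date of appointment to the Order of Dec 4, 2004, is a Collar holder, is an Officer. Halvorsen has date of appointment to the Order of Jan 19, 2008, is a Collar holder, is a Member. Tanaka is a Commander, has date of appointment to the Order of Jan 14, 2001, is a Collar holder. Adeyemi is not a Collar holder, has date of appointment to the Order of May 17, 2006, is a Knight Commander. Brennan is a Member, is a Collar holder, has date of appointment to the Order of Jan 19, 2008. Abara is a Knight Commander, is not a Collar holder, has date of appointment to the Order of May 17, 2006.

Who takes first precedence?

By grade within the Order: Abara and Adeyemi (Knight Commander); then Tanaka (Commander); then Nakamura (Officer); then Brennan and Halvorsen (Member).
Abara and Adeyemi both have date of appointment to the Order May 17, 2006, so the next rule applies.
Abara and Adeyemi are each not a Collar holder, so the next rule applies.
Among Abara and Adeyemi, alphabetically by surname: Abara before Adeyemi.
Brennan and Halvorsen both have date of appointment to the Order Jan 19, 2008, so the next rule applies.
Brennan and Halvorsen are each a Collar holder, so the next rule applies.
Among Brennan and Halvorsen, alphabetically by surname: Brennan before Halvorsen.
Order: Abara, Adeyemi, Tanaka, Nakamura, Brennan, Halvorsen.

Abara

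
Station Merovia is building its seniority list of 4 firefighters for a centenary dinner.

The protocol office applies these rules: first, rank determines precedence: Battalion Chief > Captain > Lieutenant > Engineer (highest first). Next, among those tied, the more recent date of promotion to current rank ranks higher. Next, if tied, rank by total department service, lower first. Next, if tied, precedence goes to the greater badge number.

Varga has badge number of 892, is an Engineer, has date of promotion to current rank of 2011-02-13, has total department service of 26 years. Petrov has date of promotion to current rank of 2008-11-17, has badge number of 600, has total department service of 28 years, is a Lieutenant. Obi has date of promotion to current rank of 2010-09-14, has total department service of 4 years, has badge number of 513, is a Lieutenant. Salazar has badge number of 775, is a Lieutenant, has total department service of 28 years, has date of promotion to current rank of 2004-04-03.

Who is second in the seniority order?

Petrov

By rank: Obi, Petrov and Salazar (Lieutenant); then Varga (Engineer).
Among Obi, Petrov and Salazar, by date of promotion to current rank (later first): Obi (2010-09-14) before Petrov (2008-11-17) before Salazar (2004-04-03).
Order: Obi, Petrov, Salazar, Varga.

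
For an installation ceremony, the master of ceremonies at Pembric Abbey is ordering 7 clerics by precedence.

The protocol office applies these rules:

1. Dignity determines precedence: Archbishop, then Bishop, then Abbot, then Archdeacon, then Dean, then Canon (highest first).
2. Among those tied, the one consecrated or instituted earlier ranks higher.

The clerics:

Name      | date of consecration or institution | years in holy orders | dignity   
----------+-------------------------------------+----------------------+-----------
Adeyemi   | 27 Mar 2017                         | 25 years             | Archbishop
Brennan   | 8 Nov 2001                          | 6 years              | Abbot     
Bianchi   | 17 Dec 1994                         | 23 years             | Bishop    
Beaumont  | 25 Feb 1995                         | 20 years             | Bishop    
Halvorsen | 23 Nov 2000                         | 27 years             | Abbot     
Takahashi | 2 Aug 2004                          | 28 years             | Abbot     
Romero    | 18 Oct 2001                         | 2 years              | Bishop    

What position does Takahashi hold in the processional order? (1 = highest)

By dignity: Adeyemi (Archbishop); then Bianchi, Beaumont and Romero (Bishop); then Halvorsen, Brennan and Takahashi (Abbot).
Among Bianchi, Beaumont and Romero, by date of consecration or institution (earlier first): Bianchi (17 Dec 1994) before Beaumont (25 Feb 1995) before Romero (18 Oct 2001).
Among Halvorsen, Brennan and Takahashi, by date of consecration or institution (earlier first): Halvorsen (23 Nov 2000) before Brennan (8 Nov 2001) before Takahashi (2 Aug 2004).
Order: Adeyemi, Bianchi, Beaumont, Romero, Halvorsen, Brennan, Takahashi. So position 7.

7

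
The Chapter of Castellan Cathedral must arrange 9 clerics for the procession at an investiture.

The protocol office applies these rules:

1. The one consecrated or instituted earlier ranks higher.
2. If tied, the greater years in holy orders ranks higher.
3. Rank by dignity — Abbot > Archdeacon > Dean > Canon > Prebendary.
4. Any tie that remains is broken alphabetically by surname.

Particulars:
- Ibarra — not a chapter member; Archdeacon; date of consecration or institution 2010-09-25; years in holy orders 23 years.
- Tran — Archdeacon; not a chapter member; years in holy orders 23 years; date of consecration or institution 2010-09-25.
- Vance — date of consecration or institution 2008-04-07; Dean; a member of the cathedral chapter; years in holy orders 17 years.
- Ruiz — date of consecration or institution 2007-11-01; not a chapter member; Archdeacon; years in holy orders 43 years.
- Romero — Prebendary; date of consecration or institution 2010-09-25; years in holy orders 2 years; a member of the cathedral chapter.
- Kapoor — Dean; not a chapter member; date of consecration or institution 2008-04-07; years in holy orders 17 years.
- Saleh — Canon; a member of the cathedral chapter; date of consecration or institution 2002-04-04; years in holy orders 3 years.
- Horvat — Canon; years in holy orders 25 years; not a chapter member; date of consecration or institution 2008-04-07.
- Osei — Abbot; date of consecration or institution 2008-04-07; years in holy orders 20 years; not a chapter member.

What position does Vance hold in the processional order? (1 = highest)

6

By date of consecration or institution (earlier first): Saleh (2002-04-04); then Ruiz (2007-11-01); then Horvat, Osei, Kapoor and Vance (each 2008-04-07); then Ibarra, Tran and Romero (each 2010-09-25).
Among Horvat, Osei, Kapoor and Vance, by years in holy orders (higher first): Horvat (25 years) before Osei (20 years) before Kapoor and Vance (17 years).
Kapoor and Vance are each Dean, so the next rule applies.
Among Kapoor and Vance, alphabetically by surname: Kapoor before Vance.
Among Ibarra, Tran and Romero, by years in holy orders (higher first): Ibarra and Tran (23 years) before Romero (2 years).
Ibarra and Tran are each Archdeacon, so the next rule applies.
Among Ibarra and Tran, alphabetically by surname: Ibarra before Tran.
Order: Saleh, Ruiz, Horvat, Osei, Kapoor, Vance, Ibarra, Tran, Romero. So position 6.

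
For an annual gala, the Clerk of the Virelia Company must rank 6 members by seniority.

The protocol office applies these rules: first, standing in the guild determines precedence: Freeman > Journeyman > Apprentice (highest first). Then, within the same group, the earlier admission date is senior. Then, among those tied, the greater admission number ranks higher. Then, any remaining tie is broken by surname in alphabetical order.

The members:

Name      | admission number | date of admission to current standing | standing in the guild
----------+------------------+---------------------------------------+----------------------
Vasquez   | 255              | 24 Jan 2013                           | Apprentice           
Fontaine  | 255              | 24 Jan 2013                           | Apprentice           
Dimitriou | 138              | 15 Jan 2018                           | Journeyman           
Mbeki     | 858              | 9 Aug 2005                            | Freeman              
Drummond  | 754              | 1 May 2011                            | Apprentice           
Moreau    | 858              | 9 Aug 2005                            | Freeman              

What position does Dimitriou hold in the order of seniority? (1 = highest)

By standing in the guild: Mbeki and Moreau (Freeman); then Dimitriou (Journeyman); then Drummond, Fontaine and Vasquez (Apprentice).
Mbeki and Moreau both have date of admission to current standing 9 Aug 2005, so the next rule applies.
Mbeki and Moreau both have admission number 858, so the next rule applies.
Among Mbeki and Moreau, alphabetically by surname: Mbeki before Moreau.
Among Drummond, Fontaine and Vasquez, by date of admission to current standing (earlier first): Drummond (1 May 2011) before Fontaine and Vasquez (24 Jan 2013).
Fontaine and Vasquez both have admission number 255, so the next rule applies.
Among Fontaine and Vasquez, alphabetically by surname: Fontaine before Vasquez.
Order: Mbeki, Moreau, Dimitriou, Drummond, Fontaine, Vasquez. So position 3.

3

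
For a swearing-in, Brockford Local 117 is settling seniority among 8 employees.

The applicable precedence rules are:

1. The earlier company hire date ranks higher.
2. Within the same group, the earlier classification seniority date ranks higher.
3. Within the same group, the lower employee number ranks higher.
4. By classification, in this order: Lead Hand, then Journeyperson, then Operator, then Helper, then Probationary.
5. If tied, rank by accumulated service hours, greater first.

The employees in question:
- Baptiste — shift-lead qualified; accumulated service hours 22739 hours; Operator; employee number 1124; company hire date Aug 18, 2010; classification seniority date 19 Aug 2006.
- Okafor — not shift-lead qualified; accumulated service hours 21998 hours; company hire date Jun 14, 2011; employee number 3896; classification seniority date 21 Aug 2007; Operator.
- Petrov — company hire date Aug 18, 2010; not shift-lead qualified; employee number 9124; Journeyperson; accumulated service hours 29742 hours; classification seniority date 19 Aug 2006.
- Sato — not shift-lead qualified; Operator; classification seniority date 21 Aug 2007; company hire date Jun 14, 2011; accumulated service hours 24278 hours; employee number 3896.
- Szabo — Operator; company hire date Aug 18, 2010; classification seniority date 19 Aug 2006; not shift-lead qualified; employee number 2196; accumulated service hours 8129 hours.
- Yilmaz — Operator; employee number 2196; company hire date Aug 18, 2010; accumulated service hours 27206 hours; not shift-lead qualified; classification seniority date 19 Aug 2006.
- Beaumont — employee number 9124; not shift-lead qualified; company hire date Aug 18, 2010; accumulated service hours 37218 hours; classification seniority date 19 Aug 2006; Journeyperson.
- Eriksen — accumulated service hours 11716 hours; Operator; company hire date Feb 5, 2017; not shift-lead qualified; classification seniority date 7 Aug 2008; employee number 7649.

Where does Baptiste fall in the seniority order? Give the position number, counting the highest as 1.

By company hire date (earlier first): Baptiste, Yilmaz, Szabo, Beaumont and Petrov (each Aug 18, 2010); then Sato and Okafor (both Jun 14, 2011); then Eriksen (Feb 5, 2017).
Baptiste, Yilmaz, Szabo, Beaumont and Petrov all have classification seniority date 19 Aug 2006, so the next rule applies.
Among Baptiste, Yilmaz, Szabo, Beaumont and Petrov, by employee number (lower first): Baptiste (1124) before Yilmaz and Szabo (2196) before Beaumont and Petrov (9124).
Yilmaz and Szabo are each Operator, so the next rule applies.
Among Yilmaz and Szabo, by accumulated service hours (higher first): Yilmaz (27206 hours) before Szabo (8129 hours).
Beaumont and Petrov are each Journeyperson, so the next rule applies.
Among Beaumont and Petrov, by accumulated service hours (higher first): Beaumont (37218 hours) before Petrov (29742 hours).
Sato and Okafor both have classification seniority date 21 Aug 2007, so the next rule applies.
Sato and Okafor both have employee number 3896, so the next rule applies.
Sato and Okafor are each Operator, so the next rule applies.
Among Sato and Okafor, by accumulated service hours (higher first): Sato (24278 hours) before Okafor (21998 hours).
Order: Baptiste, Yilmaz, Szabo, Beaumont, Petrov, Sato, Okafor, Eriksen. So position 1.

1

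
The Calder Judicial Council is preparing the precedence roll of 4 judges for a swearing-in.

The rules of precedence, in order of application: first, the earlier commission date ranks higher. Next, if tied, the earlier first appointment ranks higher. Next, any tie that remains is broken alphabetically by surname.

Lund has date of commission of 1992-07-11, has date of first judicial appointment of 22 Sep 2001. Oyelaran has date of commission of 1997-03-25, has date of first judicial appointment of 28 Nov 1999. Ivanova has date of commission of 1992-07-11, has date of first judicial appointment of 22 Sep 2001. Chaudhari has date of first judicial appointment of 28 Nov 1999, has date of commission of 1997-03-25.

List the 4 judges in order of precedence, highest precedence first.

Ivanova, Lund, Chaudhari, Oyelaran

By date of commission (earlier first): Ivanova and Lund (both 1992-07-11); then Chaudhari and Oyelaran (both 1997-03-25).
Ivanova and Lund both have date of first judicial appointment 22 Sep 2001, so the next rule applies.
Among Ivanova and Lund, alphabetically by surname: Ivanova before Lund.
Chaudhari and Oyelaran both have date of first judicial appointment 28 Nov 1999, so the next rule applies.
Among Chaudhari and Oyelaran, alphabetically by surname: Chaudhari before Oyelaran.
Full order: Ivanova, Lund, Chaudhari, Oyelaran.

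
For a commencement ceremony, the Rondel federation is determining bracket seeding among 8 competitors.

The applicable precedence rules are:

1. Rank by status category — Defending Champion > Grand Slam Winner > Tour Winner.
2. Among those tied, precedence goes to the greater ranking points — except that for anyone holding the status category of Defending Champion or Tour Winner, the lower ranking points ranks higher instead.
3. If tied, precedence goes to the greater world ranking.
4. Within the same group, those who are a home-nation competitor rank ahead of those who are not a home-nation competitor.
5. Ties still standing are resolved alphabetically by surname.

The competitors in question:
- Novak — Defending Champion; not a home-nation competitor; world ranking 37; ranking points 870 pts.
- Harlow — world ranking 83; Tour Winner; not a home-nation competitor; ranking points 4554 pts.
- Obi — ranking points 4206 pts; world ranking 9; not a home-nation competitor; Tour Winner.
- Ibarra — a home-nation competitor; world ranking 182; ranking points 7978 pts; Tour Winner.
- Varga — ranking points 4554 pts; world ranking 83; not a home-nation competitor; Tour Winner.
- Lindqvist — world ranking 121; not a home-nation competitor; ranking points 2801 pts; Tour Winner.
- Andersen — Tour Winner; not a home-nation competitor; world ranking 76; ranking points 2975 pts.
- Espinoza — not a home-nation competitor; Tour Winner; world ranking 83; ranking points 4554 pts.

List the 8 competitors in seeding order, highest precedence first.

Novak, Lindqvist, Andersen, Obi, Espinoza, Harlow, Varga, Ibarra

By status category: Novak (Defending Champion); then Lindqvist, Andersen, Obi, Espinoza, Harlow, Varga and Ibarra (Tour Winner).
Among Lindqvist, Andersen, Obi, Espinoza, Harlow, Varga and Ibarra, by ranking points (lower first) (reversed rule for this group): Lindqvist (2801 pts) before Andersen (2975 pts) before Obi (4206 pts) before Espinoza, Harlow and Varga (4554 pts) before Ibarra (7978 pts).
Espinoza, Harlow and Varga all have world ranking 83, so the next rule applies.
Espinoza, Harlow and Varga are each not a home-nation competitor, so the next rule applies.
Among Espinoza, Harlow and Varga, alphabetically by surname: Espinoza before Harlow before Varga.
Full order: Novak, Lindqvist, Andersen, Obi, Espinoza, Harlow, Varga, Ibarra.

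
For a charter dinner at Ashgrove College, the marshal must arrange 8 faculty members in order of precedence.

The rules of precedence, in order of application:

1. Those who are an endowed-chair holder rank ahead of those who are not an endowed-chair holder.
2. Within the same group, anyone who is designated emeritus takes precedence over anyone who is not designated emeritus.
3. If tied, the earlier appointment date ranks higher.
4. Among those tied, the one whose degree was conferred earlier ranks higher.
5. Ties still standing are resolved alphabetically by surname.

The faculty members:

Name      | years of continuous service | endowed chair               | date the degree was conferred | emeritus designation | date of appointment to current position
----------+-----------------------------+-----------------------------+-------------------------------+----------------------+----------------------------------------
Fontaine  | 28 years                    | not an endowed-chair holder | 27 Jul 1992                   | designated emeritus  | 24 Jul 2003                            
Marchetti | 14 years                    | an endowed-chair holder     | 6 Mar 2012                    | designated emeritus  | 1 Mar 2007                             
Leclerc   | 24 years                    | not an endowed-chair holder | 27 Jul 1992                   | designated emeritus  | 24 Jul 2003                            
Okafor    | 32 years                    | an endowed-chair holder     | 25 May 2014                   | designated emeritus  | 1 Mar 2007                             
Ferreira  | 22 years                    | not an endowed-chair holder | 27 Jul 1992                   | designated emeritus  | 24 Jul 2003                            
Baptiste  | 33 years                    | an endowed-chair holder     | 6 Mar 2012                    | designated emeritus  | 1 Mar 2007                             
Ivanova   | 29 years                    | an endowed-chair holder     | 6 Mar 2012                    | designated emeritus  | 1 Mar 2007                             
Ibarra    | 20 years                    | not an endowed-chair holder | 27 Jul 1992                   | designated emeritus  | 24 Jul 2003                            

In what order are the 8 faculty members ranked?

By the first rule: Baptiste, Ivanova, Marchetti and Okafor (each an endowed-chair holder); then Ferreira, Fontaine, Ibarra and Leclerc (each not an endowed-chair holder).
Baptiste, Ivanova, Marchetti and Okafor are each designated emeritus, so the next rule applies.
Baptiste, Ivanova, Marchetti and Okafor all have date of appointment to current position 1 Mar 2007, so the next rule applies.
Among Baptiste, Ivanova, Marchetti and Okafor, by date the degree was conferred (earlier first): Baptiste, Ivanova and Marchetti (6 Mar 2012) before Okafor (25 May 2014).
Among Baptiste, Ivanova and Marchetti, alphabetically by surname: Baptiste before Ivanova before Marchetti.
Ferreira, Fontaine, Ibarra and Leclerc are each designated emeritus, so the next rule applies.
Ferreira, Fontaine, Ibarra and Leclerc all have date of appointment to current position 24 Jul 2003, so the next rule applies.
Ferreira, Fontaine, Ibarra and Leclerc all have date the degree was conferred 27 Jul 1992, so the next rule applies.
Among Ferreira, Fontaine, Ibarra and Leclerc, alphabetically by surname: Ferreira before Fontaine before Ibarra before Leclerc.
Full order: Baptiste, Ivanova, Marchetti, Okafor, Ferreira, Fontaine, Ibarra, Leclerc.

Baptiste, Ivanova, Marchetti, Okafor, Ferreira, Fontaine, Ibarra, Leclerc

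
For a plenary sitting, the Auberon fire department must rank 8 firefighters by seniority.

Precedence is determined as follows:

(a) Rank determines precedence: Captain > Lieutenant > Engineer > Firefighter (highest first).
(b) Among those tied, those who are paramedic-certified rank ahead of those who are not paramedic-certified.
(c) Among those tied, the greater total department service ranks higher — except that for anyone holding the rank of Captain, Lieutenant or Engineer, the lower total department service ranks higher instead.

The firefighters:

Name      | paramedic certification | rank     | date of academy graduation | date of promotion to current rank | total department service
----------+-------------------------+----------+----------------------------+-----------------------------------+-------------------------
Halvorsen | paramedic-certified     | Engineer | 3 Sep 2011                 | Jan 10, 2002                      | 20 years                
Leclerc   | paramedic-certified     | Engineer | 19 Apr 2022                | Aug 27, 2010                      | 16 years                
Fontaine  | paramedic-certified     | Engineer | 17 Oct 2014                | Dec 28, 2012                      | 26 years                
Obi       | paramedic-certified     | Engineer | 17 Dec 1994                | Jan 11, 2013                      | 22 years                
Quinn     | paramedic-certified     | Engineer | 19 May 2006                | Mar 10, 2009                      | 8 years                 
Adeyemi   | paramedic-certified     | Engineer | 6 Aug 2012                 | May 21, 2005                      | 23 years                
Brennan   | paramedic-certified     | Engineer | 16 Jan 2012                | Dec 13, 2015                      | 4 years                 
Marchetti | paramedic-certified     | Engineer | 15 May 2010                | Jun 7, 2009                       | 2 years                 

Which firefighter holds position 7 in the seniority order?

By rank: Marchetti, Brennan, Quinn, Leclerc, Halvorsen, Obi, Adeyemi and Fontaine (Engineer).
Marchetti, Brennan, Quinn, Leclerc, Halvorsen, Obi, Adeyemi and Fontaine are each paramedic-certified, so the next rule applies.
Among Marchetti, Brennan, Quinn, Leclerc, Halvorsen, Obi, Adeyemi and Fontaine, by total department service (lower first) (reversed rule for this group): Marchetti (2 years) before Brennan (4 years) before Quinn (8 years) before Leclerc (16 years) before Halvorsen (20 years) before Obi (22 years) before Adeyemi (23 years) before Fontaine (26 years).
Order: Marchetti, Brennan, Quinn, Leclerc, Halvorsen, Obi, Adeyemi, Fontaine.

Adeyemi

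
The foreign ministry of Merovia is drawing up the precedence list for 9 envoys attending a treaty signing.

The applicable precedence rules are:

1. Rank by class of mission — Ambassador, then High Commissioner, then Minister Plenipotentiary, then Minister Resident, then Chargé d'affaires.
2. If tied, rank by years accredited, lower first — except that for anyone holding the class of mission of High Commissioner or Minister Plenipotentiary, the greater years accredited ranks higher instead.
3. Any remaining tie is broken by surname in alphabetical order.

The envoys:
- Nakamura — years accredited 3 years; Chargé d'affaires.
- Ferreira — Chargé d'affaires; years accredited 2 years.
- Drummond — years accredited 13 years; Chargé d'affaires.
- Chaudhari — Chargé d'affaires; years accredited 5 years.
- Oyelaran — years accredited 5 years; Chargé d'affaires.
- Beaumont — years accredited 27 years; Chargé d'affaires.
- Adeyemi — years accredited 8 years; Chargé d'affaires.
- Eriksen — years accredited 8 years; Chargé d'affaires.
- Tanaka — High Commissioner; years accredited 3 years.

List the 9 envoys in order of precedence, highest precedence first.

By class of mission: Tanaka (High Commissioner); then Ferreira, Nakamura, Chaudhari, Oyelaran, Adeyemi, Eriksen, Drummond and Beaumont (Chargé d'affaires).
Among Ferreira, Nakamura, Chaudhari, Oyelaran, Adeyemi, Eriksen, Drummond and Beaumont, by years accredited (lower first): Ferreira (2 years) before Nakamura (3 years) before Chaudhari and Oyelaran (5 years) before Adeyemi and Eriksen (8 years) before Drummond (13 years) before Beaumont (27 years).
Among Chaudhari and Oyelaran, alphabetically by surname: Chaudhari before Oyelaran.
Among Adeyemi and Eriksen, alphabetically by surname: Adeyemi before Eriksen.
Full order: Tanaka, Ferreira, Nakamura, Chaudhari, Oyelaran, Adeyemi, Eriksen, Drummond, Beaumont.

Tanaka, Ferreira, Nakamura, Chaudhari, Oyelaran, Adeyemi, Eriksen, Drummond, Beaumont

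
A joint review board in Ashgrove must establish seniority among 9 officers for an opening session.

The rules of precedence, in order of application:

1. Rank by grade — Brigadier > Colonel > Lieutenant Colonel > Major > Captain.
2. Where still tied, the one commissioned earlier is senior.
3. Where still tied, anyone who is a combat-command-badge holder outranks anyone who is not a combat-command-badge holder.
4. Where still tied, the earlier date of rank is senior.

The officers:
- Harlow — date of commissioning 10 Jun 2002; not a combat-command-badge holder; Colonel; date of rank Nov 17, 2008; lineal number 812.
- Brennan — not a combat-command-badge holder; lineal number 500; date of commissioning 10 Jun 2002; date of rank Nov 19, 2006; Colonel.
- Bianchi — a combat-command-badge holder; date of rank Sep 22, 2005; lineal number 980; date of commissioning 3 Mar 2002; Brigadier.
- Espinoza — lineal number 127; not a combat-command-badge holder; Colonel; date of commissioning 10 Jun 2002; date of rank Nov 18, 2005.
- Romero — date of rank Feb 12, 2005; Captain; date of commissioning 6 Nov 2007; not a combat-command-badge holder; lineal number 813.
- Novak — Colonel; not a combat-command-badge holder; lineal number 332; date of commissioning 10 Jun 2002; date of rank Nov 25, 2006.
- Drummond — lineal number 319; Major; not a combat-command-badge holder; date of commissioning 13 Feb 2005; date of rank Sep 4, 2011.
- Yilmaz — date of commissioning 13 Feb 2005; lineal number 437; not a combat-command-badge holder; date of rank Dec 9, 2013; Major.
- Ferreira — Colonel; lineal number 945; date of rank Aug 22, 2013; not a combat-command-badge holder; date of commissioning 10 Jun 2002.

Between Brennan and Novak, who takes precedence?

Brennan

By grade: Bianchi (Brigadier); then Espinoza, Brennan, Novak, Harlow and Ferreira (Colonel); then Drummond and Yilmaz (Major); then Romero (Captain).
Espinoza, Brennan, Novak, Harlow and Ferreira all have date of commissioning 10 Jun 2002, so the next rule applies.
Espinoza, Brennan, Novak, Harlow and Ferreira are each not a combat-command-badge holder, so the next rule applies.
Among Espinoza, Brennan, Novak, Harlow and Ferreira, by date of rank (earlier first): Espinoza (Nov 18, 2005) before Brennan (Nov 19, 2006) before Novak (Nov 25, 2006) before Harlow (Nov 17, 2008) before Ferreira (Aug 22, 2013).
Drummond and Yilmaz both have date of commissioning 13 Feb 2005, so the next rule applies.
Drummond and Yilmaz are each not a combat-command-badge holder, so the next rule applies.
Among Drummond and Yilmaz, by date of rank (earlier first): Drummond (Sep 4, 2011) before Yilmaz (Dec 9, 2013).
So Brennan takes precedence.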